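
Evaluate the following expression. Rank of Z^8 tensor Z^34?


rank(M(x)N) = rank(M)*rank(N)
8*34 = 272


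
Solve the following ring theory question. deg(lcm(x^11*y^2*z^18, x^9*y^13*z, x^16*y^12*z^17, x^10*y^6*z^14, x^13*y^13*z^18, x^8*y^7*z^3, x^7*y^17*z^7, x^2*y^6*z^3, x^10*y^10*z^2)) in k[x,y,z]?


lcm = componentwise max:
x: max(11,9,16,10,13,8,7,2,10)=16
y: max(2,13,12,6,13,7,17,6,10)=17
z: max(18,1,17,14,18,3,7,3,2)=18
Total=16+17+18=51


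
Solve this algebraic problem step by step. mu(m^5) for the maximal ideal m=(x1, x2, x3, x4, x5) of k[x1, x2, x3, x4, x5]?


Graded Nakayama: mu(m^d) = dim_k (m^d/m^(d+1)) = #degree-5 monomials in 5 vars
C(n+d-1,d)=C(9,5)=126


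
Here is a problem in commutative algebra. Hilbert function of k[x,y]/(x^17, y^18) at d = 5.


k[x,y], I = (x^17, y^18), d = 5
Need i < 17 and d-i < 18.
Range: 0 <= i <= 5.
H(5) = 6


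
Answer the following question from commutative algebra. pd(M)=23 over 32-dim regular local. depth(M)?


pd+depth=depth(R)=32
depth=32-23=9


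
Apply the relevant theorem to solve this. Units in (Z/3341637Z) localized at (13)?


Local ring = Z/371293Z.
phi(371293) = 13^4*(13-1) = 342732


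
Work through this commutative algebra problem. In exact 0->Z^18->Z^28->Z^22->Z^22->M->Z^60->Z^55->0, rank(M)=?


Alt sum=0:
(-1)^0*18 + (-1)^1*28 + (-1)^2*22 + (-1)^3*22 + (-1)^4*? + (-1)^5*60 + (-1)^6*55=0
rank(M)=15


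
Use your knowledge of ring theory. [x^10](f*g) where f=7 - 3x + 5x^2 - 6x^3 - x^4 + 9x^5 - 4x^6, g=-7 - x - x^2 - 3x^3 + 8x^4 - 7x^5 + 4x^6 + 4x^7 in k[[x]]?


[x^10] = sum a_i*b_j, i+j=10
  -6*4=-24
  -1*4=-4
  9*-7=-63
  -4*8=-32
Sum=-123


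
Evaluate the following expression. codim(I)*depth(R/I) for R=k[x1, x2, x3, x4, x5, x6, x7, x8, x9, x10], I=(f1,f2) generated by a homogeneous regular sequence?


codim=2, depth=dim(R/I)=10-2=8
Product=2*8=16


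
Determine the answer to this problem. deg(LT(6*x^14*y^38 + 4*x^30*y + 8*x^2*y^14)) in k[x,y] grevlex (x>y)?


LT: 6*x^14*y^38
deg_x=14, deg_y=38
Total=14+38=52


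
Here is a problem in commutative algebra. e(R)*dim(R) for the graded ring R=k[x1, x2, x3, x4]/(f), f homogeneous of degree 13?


e(R)=deg(f)=13, dim(R)=4-1=3
e*dim=13*3=39


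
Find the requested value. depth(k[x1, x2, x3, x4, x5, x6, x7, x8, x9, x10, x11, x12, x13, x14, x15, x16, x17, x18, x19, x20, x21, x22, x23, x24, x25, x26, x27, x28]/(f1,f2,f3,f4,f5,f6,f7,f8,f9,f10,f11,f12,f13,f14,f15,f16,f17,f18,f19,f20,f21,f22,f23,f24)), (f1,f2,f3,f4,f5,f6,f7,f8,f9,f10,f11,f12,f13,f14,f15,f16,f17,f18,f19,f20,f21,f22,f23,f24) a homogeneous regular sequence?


depth(R)=28
depth(R/I)=28-24=4


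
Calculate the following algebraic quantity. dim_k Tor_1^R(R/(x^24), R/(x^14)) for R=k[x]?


Tor_1(R/I,R/J)=(I cap J)/IJ=(x^24)/(x^38)
dim=38-24=min(24,14)=14


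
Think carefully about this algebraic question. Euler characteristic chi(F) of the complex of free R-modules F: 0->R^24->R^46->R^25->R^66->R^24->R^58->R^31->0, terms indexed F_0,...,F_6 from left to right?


chi = sum (-1)^i * rank:
(-1)^0*24=24
(-1)^1*46=-46
(-1)^2*25=25
(-1)^3*66=-66
(-1)^4*24=24
(-1)^5*58=-58
(-1)^6*31=31
chi=-66


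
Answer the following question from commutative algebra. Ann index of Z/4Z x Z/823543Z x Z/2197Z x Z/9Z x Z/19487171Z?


Exponent = lcm of the cyclic orders; pairwise coprime => product.
2^2*7^7*13^3*3^2*11^7=4*823543*2197*9*19487171=1269309802221937476


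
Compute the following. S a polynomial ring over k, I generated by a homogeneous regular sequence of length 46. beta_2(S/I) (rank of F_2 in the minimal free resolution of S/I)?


Regular sequence => Koszul complex is the minimal free resolution.
Syz_1 minimally generated by Koszul relations f_i*e_j - f_j*e_i (i<j): mu(Syz_1) = beta_2 = C(m,2) = m(m-1)/2
m=46
46*45/2 = 1035


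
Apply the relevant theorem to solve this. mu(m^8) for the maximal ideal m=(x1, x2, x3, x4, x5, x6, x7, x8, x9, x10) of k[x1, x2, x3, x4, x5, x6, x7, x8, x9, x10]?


Graded Nakayama: mu(m^d) = dim_k (m^d/m^(d+1)) = #degree-8 monomials in 10 vars
C(n+d-1,d)=C(17,8)=24310


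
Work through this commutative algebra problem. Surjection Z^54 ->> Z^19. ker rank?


rank(ker) = 54-19 = 35


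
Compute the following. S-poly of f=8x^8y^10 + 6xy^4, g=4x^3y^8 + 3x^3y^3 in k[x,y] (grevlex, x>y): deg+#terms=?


LT(f)=8x^8y^10, LT(g)=4x^3y^8
lcm(LM)=x^8y^10
S(f,g) (scaled by 32 to clear denominators) = 4*f - 8x^5y^2*g = -24x^8y^5 + 24xy^4
2 terms, deg 13.
13+2=15


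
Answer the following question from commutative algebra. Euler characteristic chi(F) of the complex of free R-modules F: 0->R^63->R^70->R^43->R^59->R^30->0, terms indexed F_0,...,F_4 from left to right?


chi = sum (-1)^i * rank:
(-1)^0*63=63
(-1)^1*70=-70
(-1)^2*43=43
(-1)^3*59=-59
(-1)^4*30=30
chi=7


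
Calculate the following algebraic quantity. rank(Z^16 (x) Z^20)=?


rank(M(x)N) = rank(M)*rank(N)
16*20 = 320


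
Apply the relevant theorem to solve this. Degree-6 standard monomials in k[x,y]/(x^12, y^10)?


k[x,y], I = (x^12, y^10), d = 6
Need i < 12 and d-i < 10.
Range: 0 <= i <= 6.
H(6) = 7


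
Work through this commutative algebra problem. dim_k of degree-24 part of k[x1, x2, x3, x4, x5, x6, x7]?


C(d+n-1,n-1)=C(30,6)=593775


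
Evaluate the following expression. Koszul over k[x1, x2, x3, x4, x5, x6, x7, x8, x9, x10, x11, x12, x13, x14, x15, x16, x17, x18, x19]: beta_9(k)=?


C(n,i)=C(19,9)=92378


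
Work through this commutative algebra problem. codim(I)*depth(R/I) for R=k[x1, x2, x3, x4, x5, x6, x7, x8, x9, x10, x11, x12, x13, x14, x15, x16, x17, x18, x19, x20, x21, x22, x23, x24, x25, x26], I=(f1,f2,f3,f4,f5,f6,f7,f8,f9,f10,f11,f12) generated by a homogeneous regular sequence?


codim=12, depth=dim(R/I)=26-12=14
Product=12*14=168


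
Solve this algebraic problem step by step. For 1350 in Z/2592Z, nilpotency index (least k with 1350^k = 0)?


1350^k mod 2592:
k=1: 1350
k=2: 324
k=3: 1944
k=4: 1296
k=5: 0
First zero at k = 5


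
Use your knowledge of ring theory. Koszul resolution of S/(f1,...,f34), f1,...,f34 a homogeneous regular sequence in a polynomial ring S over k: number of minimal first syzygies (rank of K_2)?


Regular sequence => Koszul complex is the minimal free resolution.
Syz_1 minimally generated by Koszul relations f_i*e_j - f_j*e_i (i<j): mu(Syz_1) = beta_2 = C(m,2) = m(m-1)/2
m=34
34*33/2 = 561


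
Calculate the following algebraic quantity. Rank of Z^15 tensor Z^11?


rank(M(x)N) = rank(M)*rank(N)
15*11 = 165


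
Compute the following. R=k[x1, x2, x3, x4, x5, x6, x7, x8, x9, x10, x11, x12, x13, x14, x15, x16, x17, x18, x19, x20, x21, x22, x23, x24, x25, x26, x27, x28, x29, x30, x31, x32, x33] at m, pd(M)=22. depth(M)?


pd+depth=depth(R)=33
depth=33-22=11


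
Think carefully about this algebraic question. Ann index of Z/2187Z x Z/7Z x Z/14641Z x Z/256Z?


Exponent = lcm of the cyclic orders; pairwise coprime => product.
3^7*7^1*11^4*2^8=2187*7*14641*256=57379601664


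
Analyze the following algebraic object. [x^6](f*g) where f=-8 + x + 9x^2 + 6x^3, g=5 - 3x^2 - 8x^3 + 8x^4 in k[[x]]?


[x^6] = sum a_i*b_j, i+j=6
  9*8=72
  6*-8=-48
Sum=24


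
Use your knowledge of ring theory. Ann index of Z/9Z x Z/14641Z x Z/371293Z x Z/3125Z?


Exponent = lcm of the cyclic orders; pairwise coprime => product.
3^2*11^4*13^5*5^5=9*14641*371293*3125=152890335365625


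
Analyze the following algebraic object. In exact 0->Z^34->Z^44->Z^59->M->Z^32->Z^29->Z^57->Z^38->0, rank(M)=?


Alt sum=0:
(-1)^0*34 + (-1)^1*44 + (-1)^2*59 + (-1)^3*? + (-1)^4*32 + (-1)^5*29 + (-1)^6*57 + (-1)^7*38=0
rank(M)=71


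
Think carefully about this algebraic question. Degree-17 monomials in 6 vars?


C(d+n-1,n-1)=C(22,5)=26334


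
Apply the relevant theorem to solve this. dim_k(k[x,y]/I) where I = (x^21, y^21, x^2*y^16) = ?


k[x,y]/I, I = (x^21, y^21, x^2*y^16)
Rect: 21x21=441. Corner: (21-2)x(21-16)=95.
dim = 441-95 = 346


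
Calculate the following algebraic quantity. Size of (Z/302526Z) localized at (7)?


7-primary part: 302526=7^5*18
Size=7^5=16807


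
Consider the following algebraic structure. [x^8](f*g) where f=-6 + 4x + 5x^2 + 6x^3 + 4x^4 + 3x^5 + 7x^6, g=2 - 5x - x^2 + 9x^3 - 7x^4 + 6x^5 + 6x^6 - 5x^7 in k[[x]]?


[x^8] = sum a_i*b_j, i+j=8
  4*-5=-20
  5*6=30
  6*6=36
  4*-7=-28
  3*9=27
  7*-1=-7
Sum=38


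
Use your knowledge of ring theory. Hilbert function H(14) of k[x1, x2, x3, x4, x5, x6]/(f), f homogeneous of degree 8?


C(19,5)-C(11,5)=11628-462=11166


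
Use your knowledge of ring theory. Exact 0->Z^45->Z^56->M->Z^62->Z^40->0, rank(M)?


Alt sum=0:
(-1)^0*45 + (-1)^1*56 + (-1)^2*? + (-1)^3*62 + (-1)^4*40=0
rank(M)=33


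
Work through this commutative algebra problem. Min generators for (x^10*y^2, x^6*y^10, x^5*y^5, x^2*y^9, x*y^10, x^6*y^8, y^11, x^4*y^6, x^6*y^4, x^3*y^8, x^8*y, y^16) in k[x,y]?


Remove redundant (divisible by others).
x^6*y^10 redundant.
x^10*y^2 redundant.
x^6*y^8 redundant.
y^16 redundant.
Min: x^8*y, x^6*y^4, x^5*y^5, x^4*y^6, x^3*y^8, x^2*y^9, x*y^10, y^11
Count=8


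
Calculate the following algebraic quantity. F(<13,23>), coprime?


gcd(13,23)=1 => F=ab-a-b=13*23-13-23=299-36=263


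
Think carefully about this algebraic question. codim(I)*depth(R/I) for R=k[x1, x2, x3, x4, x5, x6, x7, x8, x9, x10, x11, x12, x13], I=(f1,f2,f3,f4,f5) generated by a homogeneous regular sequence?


codim=5, depth=dim(R/I)=13-5=8
Product=5*8=40


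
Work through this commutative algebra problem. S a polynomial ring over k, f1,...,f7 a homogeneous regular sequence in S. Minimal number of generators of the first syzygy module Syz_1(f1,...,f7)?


Regular sequence => Koszul complex is the minimal free resolution.
Syz_1 minimally generated by Koszul relations f_i*e_j - f_j*e_i (i<j): mu(Syz_1) = beta_2 = C(m,2) = m(m-1)/2
m=7
7*6/2 = 21


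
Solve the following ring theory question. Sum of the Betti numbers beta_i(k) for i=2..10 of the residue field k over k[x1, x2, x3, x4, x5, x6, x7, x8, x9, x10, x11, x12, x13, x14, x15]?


Koszul resolution: beta_i(k)=C(n,i), n=15
C(15,2)=105, C(15,3)=455, C(15,4)=1365, C(15,5)=3003, C(15,6)=5005, C(15,7)=6435, C(15,8)=6435, C(15,9)=5005, C(15,10)=3003
Sum=30811


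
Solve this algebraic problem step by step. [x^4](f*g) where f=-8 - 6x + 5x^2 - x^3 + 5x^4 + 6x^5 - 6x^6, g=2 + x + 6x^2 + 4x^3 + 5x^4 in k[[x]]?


[x^4] = sum a_i*b_j, i+j=4
  -8*5=-40
  -6*4=-24
  5*6=30
  -1*1=-1
  5*2=10
Sum=-25


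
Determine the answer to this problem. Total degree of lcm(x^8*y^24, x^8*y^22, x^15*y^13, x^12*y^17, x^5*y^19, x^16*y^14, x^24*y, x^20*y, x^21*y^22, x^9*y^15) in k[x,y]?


lcm = componentwise max:
x: max(8,8,15,12,5,16,24,20,21,9)=24
y: max(24,22,13,17,19,14,1,1,22,15)=24
Total=24+24=48


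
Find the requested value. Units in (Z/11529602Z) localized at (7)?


Local ring = Z/5764801Z.
phi(5764801) = 7^7*(7-1) = 4941258


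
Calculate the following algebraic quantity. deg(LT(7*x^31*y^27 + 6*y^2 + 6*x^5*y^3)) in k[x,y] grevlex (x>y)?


LT: 7*x^31*y^27
deg_x=31, deg_y=27
Total=31+27=58


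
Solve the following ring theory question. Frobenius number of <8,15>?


gcd(8,15)=1 => F=ab-a-b=8*15-8-15=120-23=97


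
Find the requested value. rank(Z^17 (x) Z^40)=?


rank(M(x)N) = rank(M)*rank(N)
17*40 = 680


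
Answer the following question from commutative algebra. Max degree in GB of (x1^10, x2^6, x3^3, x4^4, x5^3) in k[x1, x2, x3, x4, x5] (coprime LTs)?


Pure powers, coprime LTs => already GB.
Degrees: 10, 6, 3, 4, 3
Max=10


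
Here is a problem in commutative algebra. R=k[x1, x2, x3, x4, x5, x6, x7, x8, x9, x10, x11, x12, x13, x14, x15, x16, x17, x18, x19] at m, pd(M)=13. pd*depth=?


pd+depth=19
depth=19-13=6
pd*depth=13*6=78


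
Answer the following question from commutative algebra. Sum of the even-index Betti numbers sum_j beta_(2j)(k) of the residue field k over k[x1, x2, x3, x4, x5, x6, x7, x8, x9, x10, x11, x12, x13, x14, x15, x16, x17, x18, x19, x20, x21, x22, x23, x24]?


Koszul resolution: beta_i(k)=C(n,i), n=24
sum_even C(24,i) = 2^(n-1) = 2^23 = 8388608


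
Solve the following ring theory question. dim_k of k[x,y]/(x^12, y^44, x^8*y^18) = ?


k[x,y]/I, I = (x^12, y^44, x^8*y^18)
Rect: 12x44=528. Corner: (12-8)x(44-18)=104.
dim = 528-104 = 424


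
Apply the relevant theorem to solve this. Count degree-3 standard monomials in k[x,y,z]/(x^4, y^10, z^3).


Need i<4, j<10, k<3 with i+j+k=3.
For each i, j ranges over max(0,3-i-2)..min(9,3-i):
  i=0: j in [1,3] -> 3
  i=1: j in [0,2] -> 3
  i=2: j in [0,1] -> 2
  i=3: j in [0,0] -> 1
H(3) = 3+3+2+1 = 9


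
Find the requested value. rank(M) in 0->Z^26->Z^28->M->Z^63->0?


Alt sum=0:
(-1)^0*26 + (-1)^1*28 + (-1)^2*? + (-1)^3*63=0
rank(M)=65


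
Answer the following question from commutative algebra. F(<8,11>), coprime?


gcd(8,11)=1 => F=ab-a-b=8*11-8-11=88-19=69


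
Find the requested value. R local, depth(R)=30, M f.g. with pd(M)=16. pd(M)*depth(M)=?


pd+depth=30
depth=30-16=14
pd*depth=16*14=224


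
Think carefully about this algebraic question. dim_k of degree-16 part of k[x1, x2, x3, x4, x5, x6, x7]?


C(d+n-1,n-1)=C(22,6)=74613


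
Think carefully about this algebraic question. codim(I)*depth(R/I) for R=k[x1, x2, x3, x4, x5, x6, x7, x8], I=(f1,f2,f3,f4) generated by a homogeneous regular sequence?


codim=4, depth=dim(R/I)=8-4=4
Product=4*4=16


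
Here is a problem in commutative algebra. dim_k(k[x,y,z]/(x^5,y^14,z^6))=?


Basis: x^iy^jz^k, i<5,j<14,k<6
5*14*6=420


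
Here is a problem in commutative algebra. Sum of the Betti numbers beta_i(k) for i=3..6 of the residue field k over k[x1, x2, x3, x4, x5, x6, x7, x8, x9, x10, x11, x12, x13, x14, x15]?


Koszul resolution: beta_i(k)=C(n,i), n=15
C(15,3)=455, C(15,4)=1365, C(15,5)=3003, C(15,6)=5005
Sum=9828


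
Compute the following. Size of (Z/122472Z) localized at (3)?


3-primary part: 122472=3^7*56
Size=3^7=2187


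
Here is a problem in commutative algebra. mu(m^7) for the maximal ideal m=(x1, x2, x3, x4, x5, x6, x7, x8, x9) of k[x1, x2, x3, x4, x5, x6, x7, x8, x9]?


Graded Nakayama: mu(m^d) = dim_k (m^d/m^(d+1)) = #degree-7 monomials in 9 vars
C(n+d-1,d)=C(15,7)=6435


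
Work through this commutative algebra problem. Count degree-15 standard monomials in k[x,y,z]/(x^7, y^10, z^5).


Need i<7, j<10, k<5 with i+j+k=15.
For each i, j ranges over max(0,15-i-4)..min(9,15-i):
  i=0: j in [11,9] -> 0
  i=1: j in [10,9] -> 0
  i=2: j in [9,9] -> 1
  i=3: j in [8,9] -> 2
  i=4: j in [7,9] -> 3
  i=5: j in [6,9] -> 4
  i=6: j in [5,9] -> 5
H(15) = 0+0+1+2+3+4+5 = 15


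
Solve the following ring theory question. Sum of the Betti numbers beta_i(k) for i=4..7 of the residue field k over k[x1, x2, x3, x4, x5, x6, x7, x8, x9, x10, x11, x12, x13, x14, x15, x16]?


Koszul resolution: beta_i(k)=C(n,i), n=16
C(16,4)=1820, C(16,5)=4368, C(16,6)=8008, C(16,7)=11440
Sum=25636


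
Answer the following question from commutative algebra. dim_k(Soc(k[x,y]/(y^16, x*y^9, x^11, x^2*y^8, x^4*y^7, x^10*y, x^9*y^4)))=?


Socle = ann(m) = span of standard monomials u with x*u, y*u in I (staircase corners).
Minimal generators: x^11, x^10*y, x^9*y^4, x^4*y^7, x^2*y^8, x*y^9, y^16
Corners: y^15, xy^8, x^3y^7, x^8y^6, x^9y^3, x^10
Socle dim=6


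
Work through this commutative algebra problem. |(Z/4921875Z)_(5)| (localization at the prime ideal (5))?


5-primary part: 4921875=5^7*63
Size=5^7=78125


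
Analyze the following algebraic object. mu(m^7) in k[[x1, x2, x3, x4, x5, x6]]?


C(n+d-1,d)=C(12,7)=792


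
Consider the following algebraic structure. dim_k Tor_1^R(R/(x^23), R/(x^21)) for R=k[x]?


Tor_1(R/I,R/J)=(I cap J)/IJ=(x^23)/(x^44)
dim=44-23=min(23,21)=21


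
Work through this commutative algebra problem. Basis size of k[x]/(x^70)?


Basis: 1,x,...,x^69
dim=70


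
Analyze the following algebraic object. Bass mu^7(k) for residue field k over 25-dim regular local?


C(n,i)=C(25,7)=480700


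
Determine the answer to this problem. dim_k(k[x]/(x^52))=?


Basis: 1,x,...,x^51
dim=52


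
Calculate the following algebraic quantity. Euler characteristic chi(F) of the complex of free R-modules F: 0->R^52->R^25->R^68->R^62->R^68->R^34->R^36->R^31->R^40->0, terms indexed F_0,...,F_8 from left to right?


chi = sum (-1)^i * rank:
(-1)^0*52=52
(-1)^1*25=-25
(-1)^2*68=68
(-1)^3*62=-62
(-1)^4*68=68
(-1)^5*34=-34
(-1)^6*36=36
(-1)^7*31=-31
(-1)^8*40=40
chi=112


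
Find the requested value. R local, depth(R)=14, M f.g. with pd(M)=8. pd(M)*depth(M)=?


pd+depth=14
depth=14-8=6
pd*depth=8*6=48


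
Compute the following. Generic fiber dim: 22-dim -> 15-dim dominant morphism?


dim(fiber)=dim(X)-dim(Y)=22-15=7


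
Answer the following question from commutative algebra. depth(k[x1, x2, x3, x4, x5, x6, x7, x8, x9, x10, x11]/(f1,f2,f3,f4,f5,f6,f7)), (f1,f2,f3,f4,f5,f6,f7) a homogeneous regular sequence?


depth(R)=11
depth(R/I)=11-7=4


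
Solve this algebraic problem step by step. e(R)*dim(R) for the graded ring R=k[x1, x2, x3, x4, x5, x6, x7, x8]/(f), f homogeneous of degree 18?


e(R)=deg(f)=18, dim(R)=8-1=7
e*dim=18*7=126


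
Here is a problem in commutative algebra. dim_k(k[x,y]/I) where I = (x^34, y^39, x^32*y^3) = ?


k[x,y]/I, I = (x^34, y^39, x^32*y^3)
Rect: 34x39=1326. Corner: (34-32)x(39-3)=72.
dim = 1326-72 = 1254


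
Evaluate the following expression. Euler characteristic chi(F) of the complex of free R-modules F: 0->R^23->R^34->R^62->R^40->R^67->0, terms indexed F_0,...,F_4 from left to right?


chi = sum (-1)^i * rank:
(-1)^0*23=23
(-1)^1*34=-34
(-1)^2*62=62
(-1)^3*40=-40
(-1)^4*67=67
chi=78


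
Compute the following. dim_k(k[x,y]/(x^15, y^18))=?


Basis: x^i*y^j, i<15, j<18
15*18=270


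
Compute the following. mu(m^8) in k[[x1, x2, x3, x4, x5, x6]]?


C(n+d-1,d)=C(13,8)=1287


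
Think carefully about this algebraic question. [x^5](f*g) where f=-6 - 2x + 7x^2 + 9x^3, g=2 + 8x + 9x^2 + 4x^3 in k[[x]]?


[x^5] = sum a_i*b_j, i+j=5
  7*4=28
  9*9=81
Sum=109


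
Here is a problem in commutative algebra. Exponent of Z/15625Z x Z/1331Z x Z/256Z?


Exponent = lcm of the cyclic orders; pairwise coprime => product.
5^6*11^3*2^8=15625*1331*256=5324000000


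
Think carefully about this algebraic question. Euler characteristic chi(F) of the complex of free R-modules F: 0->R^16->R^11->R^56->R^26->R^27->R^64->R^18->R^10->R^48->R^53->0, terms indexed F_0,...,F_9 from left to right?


chi = sum (-1)^i * rank:
(-1)^0*16=16
(-1)^1*11=-11
(-1)^2*56=56
(-1)^3*26=-26
(-1)^4*27=27
(-1)^5*64=-64
(-1)^6*18=18
(-1)^7*10=-10
(-1)^8*48=48
(-1)^9*53=-53
chi=1


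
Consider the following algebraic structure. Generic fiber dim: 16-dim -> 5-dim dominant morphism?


dim(fiber)=dim(X)-dim(Y)=16-5=11


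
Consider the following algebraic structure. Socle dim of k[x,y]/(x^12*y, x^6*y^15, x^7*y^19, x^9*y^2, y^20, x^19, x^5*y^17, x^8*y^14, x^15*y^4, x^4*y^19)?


Socle = ann(m) = span of standard monomials u with x*u, y*u in I (staircase corners).
Redundant generators: x^7*y^19, x^15*y^4
Minimal generators: x^19, x^12*y, x^9*y^2, x^8*y^14, x^6*y^15, x^5*y^17, x^4*y^19, y^20
Corners: x^3y^19, x^4y^18, x^5y^16, x^7y^14, x^8y^13, x^11y, x^18
Socle dim=7


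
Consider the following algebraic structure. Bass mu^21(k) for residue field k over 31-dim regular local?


C(n,i)=C(31,21)=44352165


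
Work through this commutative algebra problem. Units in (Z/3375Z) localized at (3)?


Local ring = Z/27Z.
phi(27) = 3^2*(3-1) = 18


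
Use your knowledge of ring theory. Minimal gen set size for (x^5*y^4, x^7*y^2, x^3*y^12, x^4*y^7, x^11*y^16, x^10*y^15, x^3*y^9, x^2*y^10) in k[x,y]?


Remove redundant (divisible by others).
x^10*y^15 redundant.
x^11*y^16 redundant.
x^3*y^12 redundant.
Min: x^7*y^2, x^5*y^4, x^4*y^7, x^3*y^9, x^2*y^10
Count=5


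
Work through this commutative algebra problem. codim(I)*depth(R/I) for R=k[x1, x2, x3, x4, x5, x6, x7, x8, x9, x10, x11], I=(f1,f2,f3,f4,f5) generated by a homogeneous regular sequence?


codim=5, depth=dim(R/I)=11-5=6
Product=5*6=30


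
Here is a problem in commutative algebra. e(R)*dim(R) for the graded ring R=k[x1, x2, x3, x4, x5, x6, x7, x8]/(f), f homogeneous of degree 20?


e(R)=deg(f)=20, dim(R)=8-1=7
e*dim=20*7=140


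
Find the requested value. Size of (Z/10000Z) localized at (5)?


5-primary part: 10000=5^4*16
Size=5^4=625


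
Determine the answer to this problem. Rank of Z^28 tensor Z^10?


rank(M(x)N) = rank(M)*rank(N)
28*10 = 280


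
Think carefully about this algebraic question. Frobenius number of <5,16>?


gcd(5,16)=1 => F=ab-a-b=5*16-5-16=80-21=59


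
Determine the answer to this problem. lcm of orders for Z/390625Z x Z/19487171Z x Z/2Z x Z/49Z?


Exponent = lcm of the cyclic orders; pairwise coprime => product.
5^8*11^7*2^1*7^2=390625*19487171*2*49=745993264843750


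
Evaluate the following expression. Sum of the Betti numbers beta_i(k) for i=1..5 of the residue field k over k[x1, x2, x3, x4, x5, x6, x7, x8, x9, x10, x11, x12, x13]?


Koszul resolution: beta_i(k)=C(n,i), n=13
C(13,1)=13, C(13,2)=78, C(13,3)=286, C(13,4)=715, C(13,5)=1287
Sum=2379


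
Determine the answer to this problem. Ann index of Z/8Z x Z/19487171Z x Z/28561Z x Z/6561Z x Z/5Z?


Exponent = lcm of the cyclic orders; pairwise coprime => product.
2^3*11^7*13^4*3^8*5^1=8*19487171*28561*6561*5=146067041983931640


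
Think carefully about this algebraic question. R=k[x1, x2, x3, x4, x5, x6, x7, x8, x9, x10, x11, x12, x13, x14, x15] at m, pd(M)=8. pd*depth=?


pd+depth=15
depth=15-8=7
pd*depth=8*7=56


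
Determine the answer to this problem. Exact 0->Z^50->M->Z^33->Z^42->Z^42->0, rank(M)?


Alt sum=0:
(-1)^0*50 + (-1)^1*? + (-1)^2*33 + (-1)^3*42 + (-1)^4*42=0
rank(M)=83


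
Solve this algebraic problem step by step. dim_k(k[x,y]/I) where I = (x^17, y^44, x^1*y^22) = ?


k[x,y]/I, I = (x^17, y^44, x^1*y^22)
Rect: 17x44=748. Corner: (17-1)x(44-22)=352.
dim = 748-352 = 396


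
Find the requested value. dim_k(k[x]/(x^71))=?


Basis: 1,x,...,x^70
dim=71


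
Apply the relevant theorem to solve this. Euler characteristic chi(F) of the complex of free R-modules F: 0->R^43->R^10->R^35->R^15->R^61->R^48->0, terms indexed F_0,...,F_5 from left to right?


chi = sum (-1)^i * rank:
(-1)^0*43=43
(-1)^1*10=-10
(-1)^2*35=35
(-1)^3*15=-15
(-1)^4*61=61
(-1)^5*48=-48
chi=66


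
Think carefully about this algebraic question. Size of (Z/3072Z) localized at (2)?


2-primary part: 3072=2^10*3
Size=2^10=1024


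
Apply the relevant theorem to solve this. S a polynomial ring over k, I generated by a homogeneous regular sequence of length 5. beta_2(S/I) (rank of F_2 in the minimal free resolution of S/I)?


Regular sequence => Koszul complex is the minimal free resolution.
Syz_1 minimally generated by Koszul relations f_i*e_j - f_j*e_i (i<j): mu(Syz_1) = beta_2 = C(m,2) = m(m-1)/2
m=5
5*4/2 = 10


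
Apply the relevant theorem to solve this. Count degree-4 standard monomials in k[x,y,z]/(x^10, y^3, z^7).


Need i<10, j<3, k<7 with i+j+k=4.
For each i, j ranges over max(0,4-i-6)..min(2,4-i):
  i=0: j in [0,2] -> 3
  i=1: j in [0,2] -> 3
  i=2: j in [0,2] -> 3
  i=3: j in [0,1] -> 2
  i=4: j in [0,0] -> 1
H(4) = 3+3+3+2+1 = 12


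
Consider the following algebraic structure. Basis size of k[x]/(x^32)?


Basis: 1,x,...,x^31
dim=32


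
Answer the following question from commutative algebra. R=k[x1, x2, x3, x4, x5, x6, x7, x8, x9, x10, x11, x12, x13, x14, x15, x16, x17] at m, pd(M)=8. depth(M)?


pd+depth=depth(R)=17
depth=17-8=9


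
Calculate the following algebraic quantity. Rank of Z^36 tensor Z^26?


rank(M(x)N) = rank(M)*rank(N)
36*26 = 936


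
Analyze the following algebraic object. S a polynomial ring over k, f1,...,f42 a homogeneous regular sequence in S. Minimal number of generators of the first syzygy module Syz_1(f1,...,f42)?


Regular sequence => Koszul complex is the minimal free resolution.
Syz_1 minimally generated by Koszul relations f_i*e_j - f_j*e_i (i<j): mu(Syz_1) = beta_2 = C(m,2) = m(m-1)/2
m=42
42*41/2 = 861


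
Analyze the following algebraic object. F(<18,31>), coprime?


gcd(18,31)=1 => F=ab-a-b=18*31-18-31=558-49=509


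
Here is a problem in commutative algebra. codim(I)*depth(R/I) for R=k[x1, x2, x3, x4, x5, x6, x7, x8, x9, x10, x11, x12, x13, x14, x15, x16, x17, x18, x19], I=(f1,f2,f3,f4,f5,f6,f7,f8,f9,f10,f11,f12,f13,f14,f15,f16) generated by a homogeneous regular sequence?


codim=16, depth=dim(R/I)=19-16=3
Product=16*3=48


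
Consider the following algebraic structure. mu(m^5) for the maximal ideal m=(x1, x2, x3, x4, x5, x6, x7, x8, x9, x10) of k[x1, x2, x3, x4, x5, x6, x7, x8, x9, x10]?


Graded Nakayama: mu(m^d) = dim_k (m^d/m^(d+1)) = #degree-5 monomials in 10 vars
C(n+d-1,d)=C(14,5)=2002


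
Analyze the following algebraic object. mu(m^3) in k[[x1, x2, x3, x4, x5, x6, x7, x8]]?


C(n+d-1,d)=C(10,3)=120


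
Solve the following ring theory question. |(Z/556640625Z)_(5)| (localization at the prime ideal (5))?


5-primary part: 556640625=5^10*57
Size=5^10=9765625


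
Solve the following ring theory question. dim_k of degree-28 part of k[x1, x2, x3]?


C(d+n-1,n-1)=C(30,2)=435


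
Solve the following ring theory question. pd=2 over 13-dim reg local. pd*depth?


pd+depth=13
depth=13-2=11
pd*depth=2*11=22


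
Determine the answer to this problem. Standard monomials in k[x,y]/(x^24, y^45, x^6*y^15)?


k[x,y]/I, I = (x^24, y^45, x^6*y^15)
Rect: 24x45=1080. Corner: (24-6)x(45-15)=540.
dim = 1080-540 = 540


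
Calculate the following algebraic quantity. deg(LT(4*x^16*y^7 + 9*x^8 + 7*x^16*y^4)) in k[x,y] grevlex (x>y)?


LT: 4*x^16*y^7
deg_x=16, deg_y=7
Total=16+7=23


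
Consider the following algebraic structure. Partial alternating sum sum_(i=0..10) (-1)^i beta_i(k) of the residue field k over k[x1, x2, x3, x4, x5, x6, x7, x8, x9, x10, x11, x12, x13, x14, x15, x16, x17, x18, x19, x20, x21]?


Koszul resolution: beta_i(k)=C(n,i), n=21
sum_(i=0..p) (-1)^i C(n,i) = (-1)^p C(n-1,p)
(-1)^10*C(20,10) = (-1)^10*184756 = 184756


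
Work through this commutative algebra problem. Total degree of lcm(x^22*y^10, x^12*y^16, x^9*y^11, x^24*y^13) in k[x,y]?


lcm = componentwise max:
x: max(22,12,9,24)=24
y: max(10,16,11,13)=16
Total=24+16=40


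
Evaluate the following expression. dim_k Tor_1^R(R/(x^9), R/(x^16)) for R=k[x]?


Tor_1(R/I,R/J)=(I cap J)/IJ=(x^16)/(x^25)
dim=25-16=min(9,16)=9


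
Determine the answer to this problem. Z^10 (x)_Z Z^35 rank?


rank(M(x)N) = rank(M)*rank(N)
10*35 = 350


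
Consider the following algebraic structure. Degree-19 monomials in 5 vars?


C(d+n-1,n-1)=C(23,4)=8855


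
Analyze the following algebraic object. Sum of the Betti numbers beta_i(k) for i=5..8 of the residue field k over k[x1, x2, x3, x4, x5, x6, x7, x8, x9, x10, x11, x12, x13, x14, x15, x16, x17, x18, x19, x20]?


Koszul resolution: beta_i(k)=C(n,i), n=20
C(20,5)=15504, C(20,6)=38760, C(20,7)=77520, C(20,8)=125970
Sum=257754


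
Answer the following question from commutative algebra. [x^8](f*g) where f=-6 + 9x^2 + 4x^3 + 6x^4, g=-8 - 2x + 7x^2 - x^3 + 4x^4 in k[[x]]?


[x^8] = sum a_i*b_j, i+j=8
  6*4=24
Sum=24


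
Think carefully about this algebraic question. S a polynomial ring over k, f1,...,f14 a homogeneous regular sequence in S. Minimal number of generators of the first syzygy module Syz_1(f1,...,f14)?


Regular sequence => Koszul complex is the minimal free resolution.
Syz_1 minimally generated by Koszul relations f_i*e_j - f_j*e_i (i<j): mu(Syz_1) = beta_2 = C(m,2) = m(m-1)/2
m=14
14*13/2 = 91


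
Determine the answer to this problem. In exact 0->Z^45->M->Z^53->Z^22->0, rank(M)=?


Alt sum=0:
(-1)^0*45 + (-1)^1*? + (-1)^2*53 + (-1)^3*22=0
rank(M)=76


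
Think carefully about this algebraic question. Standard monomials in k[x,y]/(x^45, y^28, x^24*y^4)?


k[x,y]/I, I = (x^45, y^28, x^24*y^4)
Rect: 45x28=1260. Corner: (45-24)x(28-4)=504.
dim = 1260-504 = 756


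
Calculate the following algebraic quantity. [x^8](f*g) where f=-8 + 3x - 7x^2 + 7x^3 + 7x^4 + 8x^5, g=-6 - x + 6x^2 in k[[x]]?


[x^8] = sum a_i*b_j, i+j=8
Sum=0


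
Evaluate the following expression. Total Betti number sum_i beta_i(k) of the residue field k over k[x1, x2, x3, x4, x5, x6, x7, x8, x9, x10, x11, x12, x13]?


Koszul resolution: beta_i(k)=C(n,i), n=13
sum_i C(13,i) = 2^13 = 8192


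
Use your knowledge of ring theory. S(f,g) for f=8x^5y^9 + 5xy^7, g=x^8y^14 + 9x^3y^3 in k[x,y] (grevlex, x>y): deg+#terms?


LT(f)=8x^5y^9, LT(g)=x^8y^14
lcm(LM)=x^8y^14
S(f,g) (scaled by 8 to clear denominators) = x^3y^5*f - 8*g = 5x^4y^12 - 72x^3y^3
2 terms, deg 16.
16+2=18


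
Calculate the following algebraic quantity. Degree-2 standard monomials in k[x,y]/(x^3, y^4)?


k[x,y], I = (x^3, y^4), d = 2
Need i < 3 and d-i < 4.
Range: 0 <= i <= 2.
H(2) = 3


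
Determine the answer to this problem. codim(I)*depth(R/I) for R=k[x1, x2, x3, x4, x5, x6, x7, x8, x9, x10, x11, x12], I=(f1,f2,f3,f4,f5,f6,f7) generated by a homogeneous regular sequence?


codim=7, depth=dim(R/I)=12-7=5
Product=7*5=35


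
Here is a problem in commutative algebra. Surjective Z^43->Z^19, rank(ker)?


rank(ker) = 43-19 = 24


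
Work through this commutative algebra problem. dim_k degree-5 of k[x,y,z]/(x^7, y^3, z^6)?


Need i<7, j<3, k<6 with i+j+k=5.
For each i, j ranges over max(0,5-i-5)..min(2,5-i):
  i=0: j in [0,2] -> 3
  i=1: j in [0,2] -> 3
  i=2: j in [0,2] -> 3
  i=3: j in [0,2] -> 3
  i=4: j in [0,1] -> 2
  i=5: j in [0,0] -> 1
H(5) = 3+3+3+3+2+1 = 15


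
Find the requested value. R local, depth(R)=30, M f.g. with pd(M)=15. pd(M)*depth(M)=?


pd+depth=30
depth=30-15=15
pd*depth=15*15=225


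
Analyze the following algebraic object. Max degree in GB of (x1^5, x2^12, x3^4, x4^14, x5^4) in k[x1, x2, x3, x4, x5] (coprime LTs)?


Pure powers, coprime LTs => already GB.
Degrees: 5, 12, 4, 14, 4
Max=14


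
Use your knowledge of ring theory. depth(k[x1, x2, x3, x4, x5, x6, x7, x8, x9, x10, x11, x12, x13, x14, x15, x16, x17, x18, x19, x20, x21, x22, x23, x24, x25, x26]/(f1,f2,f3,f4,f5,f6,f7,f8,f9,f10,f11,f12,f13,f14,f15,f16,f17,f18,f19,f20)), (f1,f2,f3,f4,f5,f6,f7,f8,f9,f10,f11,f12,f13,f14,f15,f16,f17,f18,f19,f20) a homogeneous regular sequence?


depth(R)=26
depth(R/I)=26-20=6


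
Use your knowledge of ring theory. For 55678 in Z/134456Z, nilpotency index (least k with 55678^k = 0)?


55678^k mod 134456:
k=1: 55678
k=2: 22148
k=3: 60368
k=4: 38416
k=5: 0
First zero at k = 5


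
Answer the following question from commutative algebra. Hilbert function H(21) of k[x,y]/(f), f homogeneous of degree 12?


H(t)=d for t>=d-1.
d=12, t=21
H(21)=12


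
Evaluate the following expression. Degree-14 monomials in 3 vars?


C(d+n-1,n-1)=C(16,2)=120


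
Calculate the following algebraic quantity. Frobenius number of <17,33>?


gcd(17,33)=1 => F=ab-a-b=17*33-17-33=561-50=511


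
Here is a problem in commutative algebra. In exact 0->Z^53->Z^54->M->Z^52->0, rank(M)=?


Alt sum=0:
(-1)^0*53 + (-1)^1*54 + (-1)^2*? + (-1)^3*52=0
rank(M)=53


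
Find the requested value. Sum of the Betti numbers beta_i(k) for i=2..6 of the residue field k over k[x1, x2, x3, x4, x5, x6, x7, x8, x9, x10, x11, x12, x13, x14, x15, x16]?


Koszul resolution: beta_i(k)=C(n,i), n=16
C(16,2)=120, C(16,3)=560, C(16,4)=1820, C(16,5)=4368, C(16,6)=8008
Sum=14876


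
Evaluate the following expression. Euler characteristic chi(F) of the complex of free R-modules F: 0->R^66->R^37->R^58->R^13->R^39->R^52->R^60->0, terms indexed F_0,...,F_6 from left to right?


chi = sum (-1)^i * rank:
(-1)^0*66=66
(-1)^1*37=-37
(-1)^2*58=58
(-1)^3*13=-13
(-1)^4*39=39
(-1)^5*52=-52
(-1)^6*60=60
chi=121


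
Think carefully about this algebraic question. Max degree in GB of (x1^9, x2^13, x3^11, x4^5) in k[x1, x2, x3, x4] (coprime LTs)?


Pure powers, coprime LTs => already GB.
Degrees: 9, 13, 11, 5
Max=13


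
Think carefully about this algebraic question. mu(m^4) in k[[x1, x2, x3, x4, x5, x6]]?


C(n+d-1,d)=C(9,4)=126


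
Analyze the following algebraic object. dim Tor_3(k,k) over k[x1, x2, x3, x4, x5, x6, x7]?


Koszul: C(n,i)=C(7,3)=35


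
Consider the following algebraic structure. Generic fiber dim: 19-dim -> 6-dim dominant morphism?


dim(fiber)=dim(X)-dim(Y)=19-6=13


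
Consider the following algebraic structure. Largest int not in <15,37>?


gcd(15,37)=1 => F=ab-a-b=15*37-15-37=555-52=503


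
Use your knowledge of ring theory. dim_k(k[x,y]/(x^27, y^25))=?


Basis: x^i*y^j, i<27, j<25
27*25=675


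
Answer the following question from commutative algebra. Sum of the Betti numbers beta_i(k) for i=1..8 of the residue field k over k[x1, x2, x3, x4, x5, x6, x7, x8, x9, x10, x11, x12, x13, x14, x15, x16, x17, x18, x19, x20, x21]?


Koszul resolution: beta_i(k)=C(n,i), n=21
C(21,1)=21, C(21,2)=210, C(21,3)=1330, C(21,4)=5985, C(21,5)=20349, C(21,6)=54264, C(21,7)=116280, C(21,8)=203490
Sum=401929


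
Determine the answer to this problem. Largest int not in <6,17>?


gcd(6,17)=1 => F=ab-a-b=6*17-6-17=102-23=79


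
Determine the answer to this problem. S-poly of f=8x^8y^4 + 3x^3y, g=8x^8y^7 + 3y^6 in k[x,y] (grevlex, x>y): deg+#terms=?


LT(f)=8x^8y^4, LT(g)=8x^8y^7
lcm(LM)=x^8y^7
S(f,g) (scaled by 64 to clear denominators) = 8y^3*f - 8*g = 24x^3y^4 - 24y^6
2 terms, deg 7.
7+2=9


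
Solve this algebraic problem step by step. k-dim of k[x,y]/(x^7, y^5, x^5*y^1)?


k[x,y]/I, I = (x^7, y^5, x^5*y^1)
Rect: 7x5=35. Corner: (7-5)x(5-1)=8.
dim = 35-8 = 27


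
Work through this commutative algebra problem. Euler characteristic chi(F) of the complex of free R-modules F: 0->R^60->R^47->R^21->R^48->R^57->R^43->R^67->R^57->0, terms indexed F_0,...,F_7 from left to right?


chi = sum (-1)^i * rank:
(-1)^0*60=60
(-1)^1*47=-47
(-1)^2*21=21
(-1)^3*48=-48
(-1)^4*57=57
(-1)^5*43=-43
(-1)^6*67=67
(-1)^7*57=-57
chi=10


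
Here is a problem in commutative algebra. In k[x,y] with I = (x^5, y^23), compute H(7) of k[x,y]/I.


k[x,y], I = (x^5, y^23), d = 7
Need i < 5 and d-i < 23.
Range: 0 <= i <= 4.
H(7) = 5


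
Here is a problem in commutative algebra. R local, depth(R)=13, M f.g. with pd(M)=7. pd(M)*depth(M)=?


pd+depth=13
depth=13-7=6
pd*depth=7*6=42


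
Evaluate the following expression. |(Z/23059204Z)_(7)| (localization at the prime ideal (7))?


7-primary part: 23059204=7^8*4
Size=7^8=5764801


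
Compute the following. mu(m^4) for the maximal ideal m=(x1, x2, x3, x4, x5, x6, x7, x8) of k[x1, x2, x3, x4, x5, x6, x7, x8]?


Graded Nakayama: mu(m^d) = dim_k (m^d/m^(d+1)) = #degree-4 monomials in 8 vars
C(n+d-1,d)=C(11,4)=330


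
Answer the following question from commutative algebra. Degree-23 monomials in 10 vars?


C(d+n-1,n-1)=C(32,9)=28048800


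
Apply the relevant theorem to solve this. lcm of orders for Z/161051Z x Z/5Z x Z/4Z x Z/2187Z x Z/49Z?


Exponent = lcm of the cyclic orders; pairwise coprime => product.
11^5*5^1*2^2*3^7*7^2=161051*5*4*2187*49=345174166260


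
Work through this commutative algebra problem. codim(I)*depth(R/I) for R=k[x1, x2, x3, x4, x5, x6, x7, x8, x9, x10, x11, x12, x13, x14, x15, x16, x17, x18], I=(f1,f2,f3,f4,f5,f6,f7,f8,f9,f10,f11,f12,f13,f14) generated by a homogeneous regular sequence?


codim=14, depth=dim(R/I)=18-14=4
Product=14*4=56


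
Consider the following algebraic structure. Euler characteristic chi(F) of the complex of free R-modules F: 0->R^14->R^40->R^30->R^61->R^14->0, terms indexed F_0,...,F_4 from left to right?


chi = sum (-1)^i * rank:
(-1)^0*14=14
(-1)^1*40=-40
(-1)^2*30=30
(-1)^3*61=-61
(-1)^4*14=14
chi=-43


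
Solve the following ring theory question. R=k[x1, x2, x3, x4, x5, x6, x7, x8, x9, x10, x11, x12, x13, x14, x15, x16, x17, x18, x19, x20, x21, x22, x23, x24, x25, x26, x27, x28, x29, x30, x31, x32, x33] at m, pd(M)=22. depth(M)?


pd+depth=depth(R)=33
depth=33-22=11


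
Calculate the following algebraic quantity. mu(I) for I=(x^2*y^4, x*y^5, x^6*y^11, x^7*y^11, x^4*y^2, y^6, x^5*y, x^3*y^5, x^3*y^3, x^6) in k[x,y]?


Remove redundant (divisible by others).
x^6*y^11 redundant.
x^3*y^5 redundant.
x^7*y^11 redundant.
Min: x^6, x^5*y, x^4*y^2, x^3*y^3, x^2*y^4, x*y^5, y^6
Count=7


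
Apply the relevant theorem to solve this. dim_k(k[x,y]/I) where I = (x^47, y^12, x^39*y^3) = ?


k[x,y]/I, I = (x^47, y^12, x^39*y^3)
Rect: 47x12=564. Corner: (47-39)x(12-3)=72.
dim = 564-72 = 492


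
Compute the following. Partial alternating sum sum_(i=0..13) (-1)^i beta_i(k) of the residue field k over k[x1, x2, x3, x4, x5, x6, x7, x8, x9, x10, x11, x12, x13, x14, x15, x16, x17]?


Koszul resolution: beta_i(k)=C(n,i), n=17
sum_(i=0..p) (-1)^i C(n,i) = (-1)^p C(n-1,p)
(-1)^13*C(16,13) = (-1)^13*560 = -560


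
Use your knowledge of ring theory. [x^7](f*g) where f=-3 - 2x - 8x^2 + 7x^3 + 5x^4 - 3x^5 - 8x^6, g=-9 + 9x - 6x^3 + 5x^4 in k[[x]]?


[x^7] = sum a_i*b_j, i+j=7
  7*5=35
  5*-6=-30
  -8*9=-72
Sum=-67


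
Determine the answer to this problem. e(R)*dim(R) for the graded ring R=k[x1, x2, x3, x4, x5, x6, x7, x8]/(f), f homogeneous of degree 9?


e(R)=deg(f)=9, dim(R)=8-1=7
e*dim=9*7=63


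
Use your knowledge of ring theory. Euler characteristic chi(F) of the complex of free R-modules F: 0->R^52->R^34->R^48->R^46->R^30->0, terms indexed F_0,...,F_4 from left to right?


chi = sum (-1)^i * rank:
(-1)^0*52=52
(-1)^1*34=-34
(-1)^2*48=48
(-1)^3*46=-46
(-1)^4*30=30
chi=50


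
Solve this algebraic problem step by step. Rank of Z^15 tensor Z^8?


rank(M(x)N) = rank(M)*rank(N)
15*8 = 120


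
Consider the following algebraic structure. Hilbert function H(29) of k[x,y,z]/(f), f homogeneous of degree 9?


C(31,2)-C(22,2)=465-231=234


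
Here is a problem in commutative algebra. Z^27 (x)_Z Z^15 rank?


rank(M(x)N) = rank(M)*rank(N)
27*15 = 405


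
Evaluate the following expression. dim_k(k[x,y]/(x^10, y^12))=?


Basis: x^i*y^j, i<10, j<12
10*12=120


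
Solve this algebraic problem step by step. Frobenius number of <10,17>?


gcd(10,17)=1 => F=ab-a-b=10*17-10-17=170-27=143


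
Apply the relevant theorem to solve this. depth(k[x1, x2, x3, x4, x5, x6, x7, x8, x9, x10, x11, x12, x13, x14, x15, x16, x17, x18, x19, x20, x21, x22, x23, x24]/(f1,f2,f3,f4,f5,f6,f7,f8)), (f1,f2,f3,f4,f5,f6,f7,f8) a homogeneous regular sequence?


depth(R)=24
depth(R/I)=24-8=16


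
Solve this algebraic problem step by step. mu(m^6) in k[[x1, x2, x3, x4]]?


C(n+d-1,d)=C(9,6)=84


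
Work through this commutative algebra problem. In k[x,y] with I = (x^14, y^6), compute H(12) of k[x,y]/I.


k[x,y], I = (x^14, y^6), d = 12
Need i < 14 and d-i < 6.
Range: 7 <= i <= 12.
H(12) = 6


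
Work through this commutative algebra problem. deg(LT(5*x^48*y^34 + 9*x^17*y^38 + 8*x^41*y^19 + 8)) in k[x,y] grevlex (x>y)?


LT: 5*x^48*y^34
deg_x=48, deg_y=34
Total=48+34=82


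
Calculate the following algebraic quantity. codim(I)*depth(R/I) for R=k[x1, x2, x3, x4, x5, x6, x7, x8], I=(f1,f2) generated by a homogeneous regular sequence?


codim=2, depth=dim(R/I)=8-2=6
Product=2*6=12


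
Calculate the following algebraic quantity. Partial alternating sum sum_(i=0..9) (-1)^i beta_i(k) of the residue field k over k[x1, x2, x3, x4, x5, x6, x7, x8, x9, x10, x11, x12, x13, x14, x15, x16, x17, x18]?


Koszul resolution: beta_i(k)=C(n,i), n=18
sum_(i=0..p) (-1)^i C(n,i) = (-1)^p C(n-1,p)
(-1)^9*C(17,9) = (-1)^9*24310 = -24310
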